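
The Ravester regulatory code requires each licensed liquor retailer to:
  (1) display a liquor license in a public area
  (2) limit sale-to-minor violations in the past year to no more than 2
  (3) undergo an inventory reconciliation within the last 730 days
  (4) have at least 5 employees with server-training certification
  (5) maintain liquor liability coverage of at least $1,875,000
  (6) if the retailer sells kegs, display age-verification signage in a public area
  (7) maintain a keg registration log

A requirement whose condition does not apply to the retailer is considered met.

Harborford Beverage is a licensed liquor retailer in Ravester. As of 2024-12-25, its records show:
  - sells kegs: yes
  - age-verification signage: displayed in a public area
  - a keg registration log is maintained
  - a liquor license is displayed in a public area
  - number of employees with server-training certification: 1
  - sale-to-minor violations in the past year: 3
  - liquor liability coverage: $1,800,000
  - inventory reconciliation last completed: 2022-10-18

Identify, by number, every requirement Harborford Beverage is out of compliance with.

1. liquor license present → met
2. sale-to-minor violations in the past year 3 > 2 → not met
3. inventory reconciliation 799 days ago vs limit 730 → not met
4. employees with server-training certification 1 < 5 → not met
5. liquor liability coverage $1,800,000 < $1,875,000 → not met
6. condition 'sells kegs' holds; age-verification signage present → met
7. keg registration log present → met
Not met: 2, 3, 4, 5

2, 3, 4, 5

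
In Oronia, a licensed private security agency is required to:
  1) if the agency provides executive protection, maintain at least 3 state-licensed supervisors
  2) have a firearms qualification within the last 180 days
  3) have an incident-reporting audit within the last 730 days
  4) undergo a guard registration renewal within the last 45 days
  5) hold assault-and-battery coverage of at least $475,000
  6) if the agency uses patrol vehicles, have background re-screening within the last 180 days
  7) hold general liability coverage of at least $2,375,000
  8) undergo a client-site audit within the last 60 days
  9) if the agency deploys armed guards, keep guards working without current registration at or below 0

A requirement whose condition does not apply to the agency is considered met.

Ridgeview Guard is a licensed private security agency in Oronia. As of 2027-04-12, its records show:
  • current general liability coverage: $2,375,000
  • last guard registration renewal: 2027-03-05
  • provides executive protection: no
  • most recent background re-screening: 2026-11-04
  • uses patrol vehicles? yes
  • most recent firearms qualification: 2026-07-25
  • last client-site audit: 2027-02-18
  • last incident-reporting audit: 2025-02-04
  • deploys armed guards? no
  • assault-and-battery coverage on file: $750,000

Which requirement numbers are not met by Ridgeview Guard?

1. condition 'provides executive protection' does not hold → requirement n/a → met
2. firearms qualification 261 days ago vs limit 180 → not met
3. incident-reporting audit 797 days ago vs limit 730 → not met
4. guard registration renewal 38 days ago vs limit 45 → met
5. assault-and-battery coverage $750,000 ≥ $475,000 → met
6. condition 'uses patrol vehicles' holds; background re-screening 159 days ago vs limit 180 → met
7. general liability coverage $2,375,000 ≥ $2,375,000 → met
8. client-site audit 53 days ago vs limit 60 → met
9. condition 'deploys armed guards' does not hold → requirement n/a → met
Not met: 2, 3

2, 3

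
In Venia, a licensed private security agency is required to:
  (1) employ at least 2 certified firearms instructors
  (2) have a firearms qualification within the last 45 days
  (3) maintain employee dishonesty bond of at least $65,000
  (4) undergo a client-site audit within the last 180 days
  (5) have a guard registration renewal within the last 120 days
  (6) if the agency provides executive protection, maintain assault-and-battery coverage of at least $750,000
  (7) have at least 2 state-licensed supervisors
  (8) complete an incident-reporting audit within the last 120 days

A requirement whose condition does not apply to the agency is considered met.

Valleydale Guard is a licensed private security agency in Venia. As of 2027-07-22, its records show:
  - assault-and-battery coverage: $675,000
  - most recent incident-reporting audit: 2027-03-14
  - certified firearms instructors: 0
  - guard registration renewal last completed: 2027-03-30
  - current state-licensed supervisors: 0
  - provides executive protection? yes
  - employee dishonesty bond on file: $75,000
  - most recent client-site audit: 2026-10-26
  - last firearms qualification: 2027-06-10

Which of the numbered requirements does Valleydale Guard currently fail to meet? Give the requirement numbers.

1, 4, 6, 7, 8

1. certified firearms instructors 0 < 2 → not met
2. firearms qualification 42 days ago vs limit 45 → met
3. employee dishonesty bond $75,000 ≥ $65,000 → met
4. client-site audit 269 days ago vs limit 180 → not met
5. guard registration renewal 114 days ago vs limit 120 → met
6. condition 'provides executive protection' holds; assault-and-battery coverage $675,000 < $750,000 → not met
7. state-licensed supervisors 0 < 2 → not met
8. incident-reporting audit 130 days ago vs limit 120 → not met
Not met: 1, 4, 6, 7, 8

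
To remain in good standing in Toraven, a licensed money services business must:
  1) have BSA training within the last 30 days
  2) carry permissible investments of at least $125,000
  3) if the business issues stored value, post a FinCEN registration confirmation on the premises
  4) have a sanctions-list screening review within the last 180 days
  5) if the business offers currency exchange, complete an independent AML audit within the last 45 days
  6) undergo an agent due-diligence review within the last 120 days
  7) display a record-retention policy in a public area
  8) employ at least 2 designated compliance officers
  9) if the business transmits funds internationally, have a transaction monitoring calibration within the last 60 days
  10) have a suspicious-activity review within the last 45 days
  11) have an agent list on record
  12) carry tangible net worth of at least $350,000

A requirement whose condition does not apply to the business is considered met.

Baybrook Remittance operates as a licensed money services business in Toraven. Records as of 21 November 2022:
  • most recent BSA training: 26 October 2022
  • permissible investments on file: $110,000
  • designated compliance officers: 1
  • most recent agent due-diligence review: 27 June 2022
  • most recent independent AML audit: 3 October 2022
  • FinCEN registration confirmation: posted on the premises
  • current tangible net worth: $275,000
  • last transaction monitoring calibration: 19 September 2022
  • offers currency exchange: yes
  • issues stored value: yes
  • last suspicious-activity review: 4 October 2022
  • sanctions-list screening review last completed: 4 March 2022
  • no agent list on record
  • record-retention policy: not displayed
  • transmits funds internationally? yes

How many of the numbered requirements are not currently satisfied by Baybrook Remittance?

10

1. BSA training 26 days ago vs limit 30 → met
2. permissible investments $110,000 < $125,000 → not met
3. condition 'issues stored value' holds; FinCEN registration confirmation present → met
4. sanctions-list screening review 262 days ago vs limit 180 → not met
5. condition 'offers currency exchange' holds; independent AML audit 49 days ago vs limit 45 → not met
6. agent due-diligence review 147 days ago vs limit 120 → not met
7. record-retention policy absent → not met
8. designated compliance officers 1 < 2 → not met
9. condition 'transmits funds internationally' holds; transaction monitoring calibration 63 days ago vs limit 60 → not met
10. suspicious-activity review 48 days ago vs limit 45 → not met
11. agent list absent → not met
12. tangible net worth $275,000 < $350,000 → not met
Not met: 10 of 12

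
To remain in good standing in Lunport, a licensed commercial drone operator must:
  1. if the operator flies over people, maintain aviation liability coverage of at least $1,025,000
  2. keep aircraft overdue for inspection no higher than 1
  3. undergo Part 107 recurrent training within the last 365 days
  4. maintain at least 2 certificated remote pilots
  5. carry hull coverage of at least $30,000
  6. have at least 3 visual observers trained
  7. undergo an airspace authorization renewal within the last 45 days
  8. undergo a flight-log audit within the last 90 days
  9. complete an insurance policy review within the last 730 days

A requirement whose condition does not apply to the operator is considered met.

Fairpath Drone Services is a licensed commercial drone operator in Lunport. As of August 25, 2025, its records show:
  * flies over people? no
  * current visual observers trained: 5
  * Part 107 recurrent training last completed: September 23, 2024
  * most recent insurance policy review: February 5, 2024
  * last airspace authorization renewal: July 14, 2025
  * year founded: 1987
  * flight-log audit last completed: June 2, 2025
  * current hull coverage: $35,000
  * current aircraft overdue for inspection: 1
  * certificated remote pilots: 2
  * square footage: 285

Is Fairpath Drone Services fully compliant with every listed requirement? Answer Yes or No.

Yes

1. condition 'flies over people' does not hold → requirement n/a → met
2. aircraft overdue for inspection 1 ≤ 1 → met
3. Part 107 recurrent training 336 days ago vs limit 365 → met
4. certificated remote pilots 2 ≥ 2 → met
5. hull coverage $35,000 ≥ $30,000 → met
6. visual observers trained 5 ≥ 3 → met
7. airspace authorization renewal 42 days ago vs limit 45 → met
8. flight-log audit 84 days ago vs limit 90 → met
9. insurance policy review 567 days ago vs limit 730 → met
All met.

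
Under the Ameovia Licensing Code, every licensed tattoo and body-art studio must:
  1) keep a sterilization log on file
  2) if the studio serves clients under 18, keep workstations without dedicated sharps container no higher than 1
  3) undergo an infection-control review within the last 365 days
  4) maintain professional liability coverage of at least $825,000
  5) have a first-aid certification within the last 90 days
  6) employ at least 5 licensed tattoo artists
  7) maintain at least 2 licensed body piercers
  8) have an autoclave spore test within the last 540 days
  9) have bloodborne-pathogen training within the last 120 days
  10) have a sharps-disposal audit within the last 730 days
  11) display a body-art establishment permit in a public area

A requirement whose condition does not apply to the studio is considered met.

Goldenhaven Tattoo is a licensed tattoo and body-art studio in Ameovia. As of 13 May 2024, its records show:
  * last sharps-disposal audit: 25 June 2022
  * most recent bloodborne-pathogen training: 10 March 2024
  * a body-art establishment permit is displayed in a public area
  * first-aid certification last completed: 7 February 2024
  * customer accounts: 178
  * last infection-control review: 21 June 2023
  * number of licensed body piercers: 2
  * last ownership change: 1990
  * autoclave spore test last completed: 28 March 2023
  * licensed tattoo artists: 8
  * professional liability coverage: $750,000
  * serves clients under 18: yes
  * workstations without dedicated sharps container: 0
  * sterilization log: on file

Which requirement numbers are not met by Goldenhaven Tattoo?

4, 5

1. sterilization log present → met
2. condition 'serves clients under 18' holds; workstations without dedicated sharps container 0 ≤ 1 → met
3. infection-control review 327 days ago vs limit 365 → met
4. professional liability coverage $750,000 < $825,000 → not met
5. first-aid certification 96 days ago vs limit 90 → not met
6. licensed tattoo artists 8 ≥ 5 → met
7. licensed body piercers 2 ≥ 2 → met
8. autoclave spore test 412 days ago vs limit 540 → met
9. bloodborne-pathogen training 64 days ago vs limit 120 → met
10. sharps-disposal audit 688 days ago vs limit 730 → met
11. body-art establishment permit present → met
Not met: 4, 5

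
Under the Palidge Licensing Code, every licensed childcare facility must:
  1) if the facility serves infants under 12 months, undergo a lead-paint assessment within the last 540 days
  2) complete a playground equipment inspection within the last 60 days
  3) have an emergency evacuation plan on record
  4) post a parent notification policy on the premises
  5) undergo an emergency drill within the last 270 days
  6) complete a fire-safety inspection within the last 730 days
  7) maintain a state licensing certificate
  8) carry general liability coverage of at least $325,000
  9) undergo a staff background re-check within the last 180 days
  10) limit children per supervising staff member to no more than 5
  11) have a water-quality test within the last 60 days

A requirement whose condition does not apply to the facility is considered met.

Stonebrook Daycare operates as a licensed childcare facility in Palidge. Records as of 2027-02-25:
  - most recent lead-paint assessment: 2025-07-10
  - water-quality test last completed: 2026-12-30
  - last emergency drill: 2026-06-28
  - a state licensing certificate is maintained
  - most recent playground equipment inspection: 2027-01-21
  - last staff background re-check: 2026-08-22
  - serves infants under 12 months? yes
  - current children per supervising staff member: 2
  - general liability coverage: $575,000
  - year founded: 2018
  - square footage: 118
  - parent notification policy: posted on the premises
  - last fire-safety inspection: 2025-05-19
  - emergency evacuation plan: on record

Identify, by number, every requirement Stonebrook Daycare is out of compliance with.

1. condition 'serves infants under 12 months' holds; lead-paint assessment 595 days ago vs limit 540 → not met
2. playground equipment inspection 35 days ago vs limit 60 → met
3. emergency evacuation plan present → met
4. parent notification policy present → met
5. emergency drill 242 days ago vs limit 270 → met
6. fire-safety inspection 647 days ago vs limit 730 → met
7. state licensing certificate present → met
8. general liability coverage $575,000 ≥ $325,000 → met
9. staff background re-check 187 days ago vs limit 180 → not met
10. children per supervising staff member 2 ≤ 5 → met
11. water-quality test 57 days ago vs limit 60 → met
Not met: 1, 9

1, 9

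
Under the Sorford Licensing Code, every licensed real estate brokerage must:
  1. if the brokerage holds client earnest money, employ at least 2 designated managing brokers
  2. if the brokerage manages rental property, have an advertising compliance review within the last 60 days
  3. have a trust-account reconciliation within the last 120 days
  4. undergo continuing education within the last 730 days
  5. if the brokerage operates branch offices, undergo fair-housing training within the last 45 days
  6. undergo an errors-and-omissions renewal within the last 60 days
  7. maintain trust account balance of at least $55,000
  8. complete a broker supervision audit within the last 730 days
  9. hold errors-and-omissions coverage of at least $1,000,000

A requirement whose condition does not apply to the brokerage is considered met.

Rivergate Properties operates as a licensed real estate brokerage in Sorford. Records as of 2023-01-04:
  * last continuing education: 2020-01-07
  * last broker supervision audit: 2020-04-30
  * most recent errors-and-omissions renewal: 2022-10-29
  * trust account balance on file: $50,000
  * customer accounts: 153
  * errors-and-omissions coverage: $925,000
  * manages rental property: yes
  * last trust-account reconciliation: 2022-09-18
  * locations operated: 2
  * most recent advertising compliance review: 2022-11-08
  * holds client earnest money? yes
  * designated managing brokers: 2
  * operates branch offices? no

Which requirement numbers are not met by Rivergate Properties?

4, 6, 7, 8, 9

1. condition 'holds client earnest money' holds; designated managing brokers 2 ≥ 2 → met
2. condition 'manages rental property' holds; advertising compliance review 57 days ago vs limit 60 → met
3. trust-account reconciliation 108 days ago vs limit 120 → met
4. continuing education 1093 days ago vs limit 730 → not met
5. condition 'operates branch offices' does not hold → requirement n/a → met
6. errors-and-omissions renewal 67 days ago vs limit 60 → not met
7. trust account balance $50,000 < $55,000 → not met
8. broker supervision audit 979 days ago vs limit 730 → not met
9. errors-and-omissions coverage $925,000 < $1,000,000 → not met
Not met: 4, 6, 7, 8, 9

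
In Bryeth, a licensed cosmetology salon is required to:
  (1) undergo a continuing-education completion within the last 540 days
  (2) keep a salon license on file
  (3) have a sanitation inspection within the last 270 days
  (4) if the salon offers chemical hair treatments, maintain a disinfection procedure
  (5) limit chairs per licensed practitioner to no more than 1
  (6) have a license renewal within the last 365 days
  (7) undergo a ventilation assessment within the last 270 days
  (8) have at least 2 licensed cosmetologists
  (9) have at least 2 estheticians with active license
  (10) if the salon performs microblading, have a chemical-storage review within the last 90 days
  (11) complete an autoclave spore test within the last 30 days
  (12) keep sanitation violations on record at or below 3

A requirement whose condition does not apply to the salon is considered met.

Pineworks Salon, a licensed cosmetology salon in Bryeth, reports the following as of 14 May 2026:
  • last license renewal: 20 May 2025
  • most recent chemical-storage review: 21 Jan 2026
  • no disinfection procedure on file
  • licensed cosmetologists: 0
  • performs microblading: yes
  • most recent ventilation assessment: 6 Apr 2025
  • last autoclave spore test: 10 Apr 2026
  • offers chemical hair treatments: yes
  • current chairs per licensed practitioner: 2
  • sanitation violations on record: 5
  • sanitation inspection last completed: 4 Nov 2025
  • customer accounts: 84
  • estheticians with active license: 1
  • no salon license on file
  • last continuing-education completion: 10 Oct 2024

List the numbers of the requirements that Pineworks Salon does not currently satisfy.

1, 2, 4, 5, 7, 8, 9, 10, 11, 12

1. continuing-education completion 581 days ago vs limit 540 → not met
2. salon license absent → not met
3. sanitation inspection 191 days ago vs limit 270 → met
4. condition 'offers chemical hair treatments' holds; disinfection procedure absent → not met
5. chairs per licensed practitioner 2 > 1 → not met
6. license renewal 359 days ago vs limit 365 → met
7. ventilation assessment 403 days ago vs limit 270 → not met
8. licensed cosmetologists 0 < 2 → not met
9. estheticians with active license 1 < 2 → not met
10. condition 'performs microblading' holds; chemical-storage review 113 days ago vs limit 90 → not met
11. autoclave spore test 34 days ago vs limit 30 → not met
12. sanitation violations on record 5 > 3 → not met
Not met: 1, 2, 4, 5, 7, 8, 9, 10, 11, 12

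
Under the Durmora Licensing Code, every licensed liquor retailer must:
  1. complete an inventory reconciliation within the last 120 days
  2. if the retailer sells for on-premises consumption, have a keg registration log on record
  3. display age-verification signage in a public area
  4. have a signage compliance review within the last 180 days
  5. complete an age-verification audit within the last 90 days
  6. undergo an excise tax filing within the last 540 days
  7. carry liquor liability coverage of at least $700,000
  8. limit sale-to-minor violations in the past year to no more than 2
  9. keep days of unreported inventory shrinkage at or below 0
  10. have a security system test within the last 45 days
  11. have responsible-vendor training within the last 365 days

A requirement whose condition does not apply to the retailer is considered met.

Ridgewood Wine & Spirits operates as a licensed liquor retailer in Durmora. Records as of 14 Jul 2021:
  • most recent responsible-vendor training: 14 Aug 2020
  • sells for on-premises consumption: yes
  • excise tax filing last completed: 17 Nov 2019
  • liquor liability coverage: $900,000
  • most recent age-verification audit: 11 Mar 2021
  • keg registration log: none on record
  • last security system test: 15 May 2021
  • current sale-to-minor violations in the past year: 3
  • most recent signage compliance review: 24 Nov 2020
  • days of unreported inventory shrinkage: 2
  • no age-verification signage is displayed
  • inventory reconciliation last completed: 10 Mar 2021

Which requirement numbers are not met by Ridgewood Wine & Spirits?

1. inventory reconciliation 126 days ago vs limit 120 → not met
2. condition 'sells for on-premises consumption' holds; keg registration log absent → not met
3. age-verification signage absent → not met
4. signage compliance review 232 days ago vs limit 180 → not met
5. age-verification audit 125 days ago vs limit 90 → not met
6. excise tax filing 605 days ago vs limit 540 → not met
7. liquor liability coverage $900,000 ≥ $700,000 → met
8. sale-to-minor violations in the past year 3 > 2 → not met
9. days of unreported inventory shrinkage 2 > 0 → not met
10. security system test 60 days ago vs limit 45 → not met
11. responsible-vendor training 334 days ago vs limit 365 → met
Not met: 1, 2, 3, 4, 5, 6, 8, 9, 10

1, 2, 3, 4, 5, 6, 8, 9, 10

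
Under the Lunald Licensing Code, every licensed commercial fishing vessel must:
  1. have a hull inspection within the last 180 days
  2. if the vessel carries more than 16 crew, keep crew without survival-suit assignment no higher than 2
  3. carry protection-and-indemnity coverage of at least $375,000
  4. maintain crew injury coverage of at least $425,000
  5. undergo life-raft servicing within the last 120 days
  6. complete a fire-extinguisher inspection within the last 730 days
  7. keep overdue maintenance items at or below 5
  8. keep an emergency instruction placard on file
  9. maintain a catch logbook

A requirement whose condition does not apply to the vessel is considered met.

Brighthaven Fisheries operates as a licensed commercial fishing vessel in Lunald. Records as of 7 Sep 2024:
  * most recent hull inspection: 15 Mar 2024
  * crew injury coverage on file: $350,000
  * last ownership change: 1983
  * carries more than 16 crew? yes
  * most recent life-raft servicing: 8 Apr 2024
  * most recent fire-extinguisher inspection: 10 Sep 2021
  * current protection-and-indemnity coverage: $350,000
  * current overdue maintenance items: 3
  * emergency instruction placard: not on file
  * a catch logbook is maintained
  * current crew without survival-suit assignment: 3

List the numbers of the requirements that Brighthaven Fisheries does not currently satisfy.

2, 3, 4, 5, 6, 8

1. hull inspection 176 days ago vs limit 180 → met
2. condition 'carries more than 16 crew' holds; crew without survival-suit assignment 3 > 2 → not met
3. protection-and-indemnity coverage $350,000 < $375,000 → not met
4. crew injury coverage $350,000 < $425,000 → not met
5. life-raft servicing 152 days ago vs limit 120 → not met
6. fire-extinguisher inspection 1093 days ago vs limit 730 → not met
7. overdue maintenance items 3 ≤ 5 → met
8. emergency instruction placard absent → not met
9. catch logbook present → met
Not met: 2, 3, 4, 5, 6, 8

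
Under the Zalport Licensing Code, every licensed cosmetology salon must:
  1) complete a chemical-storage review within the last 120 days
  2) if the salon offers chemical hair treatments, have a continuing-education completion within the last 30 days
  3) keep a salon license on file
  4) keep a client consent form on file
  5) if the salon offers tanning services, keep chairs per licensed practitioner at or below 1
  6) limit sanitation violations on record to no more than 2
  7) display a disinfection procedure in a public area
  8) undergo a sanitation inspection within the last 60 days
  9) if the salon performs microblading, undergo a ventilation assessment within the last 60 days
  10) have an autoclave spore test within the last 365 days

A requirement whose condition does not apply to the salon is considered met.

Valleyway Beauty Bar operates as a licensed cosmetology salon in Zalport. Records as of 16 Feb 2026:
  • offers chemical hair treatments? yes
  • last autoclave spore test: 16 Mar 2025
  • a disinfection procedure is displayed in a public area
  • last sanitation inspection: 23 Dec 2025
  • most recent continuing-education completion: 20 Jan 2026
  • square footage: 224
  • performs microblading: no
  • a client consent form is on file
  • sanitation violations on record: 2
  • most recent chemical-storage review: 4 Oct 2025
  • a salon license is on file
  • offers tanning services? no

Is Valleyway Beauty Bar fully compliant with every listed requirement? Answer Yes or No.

No

1. chemical-storage review 135 days ago vs limit 120 → not met
2. condition 'offers chemical hair treatments' holds; continuing-education completion 27 days ago vs limit 30 → met
3. salon license present → met
4. client consent form present → met
5. condition 'offers tanning services' does not hold → requirement n/a → met
6. sanitation violations on record 2 ≤ 2 → met
7. disinfection procedure present → met
8. sanitation inspection 55 days ago vs limit 60 → met
9. condition 'performs microblading' does not hold → requirement n/a → met
10. autoclave spore test 337 days ago vs limit 365 → met
Not met: 1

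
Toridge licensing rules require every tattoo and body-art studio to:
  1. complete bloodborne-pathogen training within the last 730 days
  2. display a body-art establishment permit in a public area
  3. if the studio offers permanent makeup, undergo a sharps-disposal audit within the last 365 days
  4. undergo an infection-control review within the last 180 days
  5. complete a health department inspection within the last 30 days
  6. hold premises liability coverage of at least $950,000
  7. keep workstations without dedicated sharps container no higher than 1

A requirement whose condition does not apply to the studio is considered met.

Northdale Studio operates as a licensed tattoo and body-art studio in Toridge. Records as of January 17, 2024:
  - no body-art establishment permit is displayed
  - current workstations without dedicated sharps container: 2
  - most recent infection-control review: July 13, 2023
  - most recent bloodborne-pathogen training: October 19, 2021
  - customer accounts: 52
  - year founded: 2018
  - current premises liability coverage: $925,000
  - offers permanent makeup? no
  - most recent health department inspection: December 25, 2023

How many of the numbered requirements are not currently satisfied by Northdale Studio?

5

1. bloodborne-pathogen training 820 days ago vs limit 730 → not met
2. body-art establishment permit absent → not met
3. condition 'offers permanent makeup' does not hold → requirement n/a → met
4. infection-control review 188 days ago vs limit 180 → not met
5. health department inspection 23 days ago vs limit 30 → met
6. premises liability coverage $925,000 < $950,000 → not met
7. workstations without dedicated sharps container 2 > 1 → not met
Not met: 5 of 7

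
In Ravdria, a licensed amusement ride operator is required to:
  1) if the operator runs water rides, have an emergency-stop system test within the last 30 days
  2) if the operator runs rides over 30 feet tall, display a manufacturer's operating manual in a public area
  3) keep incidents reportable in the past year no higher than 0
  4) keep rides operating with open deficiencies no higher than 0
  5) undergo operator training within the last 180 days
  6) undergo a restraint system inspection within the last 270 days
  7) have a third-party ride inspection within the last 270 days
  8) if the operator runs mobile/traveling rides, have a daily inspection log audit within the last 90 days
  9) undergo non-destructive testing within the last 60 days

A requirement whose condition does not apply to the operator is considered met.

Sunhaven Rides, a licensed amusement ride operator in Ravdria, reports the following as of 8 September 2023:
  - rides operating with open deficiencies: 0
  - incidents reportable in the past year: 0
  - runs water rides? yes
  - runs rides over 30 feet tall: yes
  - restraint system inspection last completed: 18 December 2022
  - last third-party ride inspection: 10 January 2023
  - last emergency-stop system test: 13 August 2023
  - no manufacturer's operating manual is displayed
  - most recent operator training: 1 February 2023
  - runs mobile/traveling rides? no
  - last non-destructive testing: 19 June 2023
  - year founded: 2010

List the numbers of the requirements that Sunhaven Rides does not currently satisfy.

2, 5, 9

1. condition 'runs water rides' holds; emergency-stop system test 26 days ago vs limit 30 → met
2. condition 'runs rides over 30 feet tall' holds; manufacturer's operating manual absent → not met
3. incidents reportable in the past year 0 ≤ 0 → met
4. rides operating with open deficiencies 0 ≤ 0 → met
5. operator training 219 days ago vs limit 180 → not met
6. restraint system inspection 264 days ago vs limit 270 → met
7. third-party ride inspection 241 days ago vs limit 270 → met
8. condition 'runs mobile/traveling rides' does not hold → requirement n/a → met
9. non-destructive testing 81 days ago vs limit 60 → not met
Not met: 2, 5, 9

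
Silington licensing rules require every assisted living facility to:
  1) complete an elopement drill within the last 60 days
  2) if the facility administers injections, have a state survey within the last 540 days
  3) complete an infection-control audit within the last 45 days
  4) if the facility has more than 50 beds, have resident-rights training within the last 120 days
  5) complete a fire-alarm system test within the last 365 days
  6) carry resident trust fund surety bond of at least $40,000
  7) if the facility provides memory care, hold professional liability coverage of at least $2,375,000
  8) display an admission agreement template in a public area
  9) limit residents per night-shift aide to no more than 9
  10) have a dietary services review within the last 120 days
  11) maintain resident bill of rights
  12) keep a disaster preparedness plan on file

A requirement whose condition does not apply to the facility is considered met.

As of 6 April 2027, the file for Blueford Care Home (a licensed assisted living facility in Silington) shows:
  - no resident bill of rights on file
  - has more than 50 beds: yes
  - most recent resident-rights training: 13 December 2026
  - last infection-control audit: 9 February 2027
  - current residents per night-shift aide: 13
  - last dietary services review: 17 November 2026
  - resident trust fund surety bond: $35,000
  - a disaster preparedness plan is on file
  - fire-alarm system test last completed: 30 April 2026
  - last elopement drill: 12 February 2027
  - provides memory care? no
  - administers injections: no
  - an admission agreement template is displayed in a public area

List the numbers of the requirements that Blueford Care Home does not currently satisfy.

1. elopement drill 53 days ago vs limit 60 → met
2. condition 'administers injections' does not hold → requirement n/a → met
3. infection-control audit 56 days ago vs limit 45 → not met
4. condition 'has more than 50 beds' holds; resident-rights training 114 days ago vs limit 120 → met
5. fire-alarm system test 341 days ago vs limit 365 → met
6. resident trust fund surety bond $35,000 < $40,000 → not met
7. condition 'provides memory care' does not hold → requirement n/a → met
8. admission agreement template present → met
9. residents per night-shift aide 13 > 9 → not met
10. dietary services review 140 days ago vs limit 120 → not met
11. resident bill of rights absent → not met
12. disaster preparedness plan present → met
Not met: 3, 6, 9, 10, 11

3, 6, 9, 10, 11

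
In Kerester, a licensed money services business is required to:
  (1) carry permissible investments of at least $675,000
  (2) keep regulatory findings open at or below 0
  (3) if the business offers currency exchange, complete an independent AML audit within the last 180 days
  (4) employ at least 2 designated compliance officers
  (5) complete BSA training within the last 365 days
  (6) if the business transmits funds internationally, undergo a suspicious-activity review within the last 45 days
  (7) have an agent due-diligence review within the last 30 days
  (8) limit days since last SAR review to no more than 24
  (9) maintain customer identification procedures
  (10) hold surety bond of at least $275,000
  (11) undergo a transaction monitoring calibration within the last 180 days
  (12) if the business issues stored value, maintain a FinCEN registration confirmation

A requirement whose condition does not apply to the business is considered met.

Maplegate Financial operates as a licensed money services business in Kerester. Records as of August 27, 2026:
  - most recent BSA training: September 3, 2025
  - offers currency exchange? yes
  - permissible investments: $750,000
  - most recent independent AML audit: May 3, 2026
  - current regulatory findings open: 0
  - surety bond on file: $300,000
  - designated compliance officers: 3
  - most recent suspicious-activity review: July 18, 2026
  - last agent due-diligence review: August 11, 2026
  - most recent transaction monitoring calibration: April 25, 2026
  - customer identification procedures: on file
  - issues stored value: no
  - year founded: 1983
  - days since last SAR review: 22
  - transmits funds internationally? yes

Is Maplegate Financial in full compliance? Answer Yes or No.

Yes

1. permissible investments $750,000 ≥ $675,000 → met
2. regulatory findings open 0 ≤ 0 → met
3. condition 'offers currency exchange' holds; independent AML audit 116 days ago vs limit 180 → met
4. designated compliance officers 3 ≥ 2 → met
5. BSA training 358 days ago vs limit 365 → met
6. condition 'transmits funds internationally' holds; suspicious-activity review 40 days ago vs limit 45 → met
7. agent due-diligence review 16 days ago vs limit 30 → met
8. days since last SAR review 22 ≤ 24 → met
9. customer identification procedures present → met
10. surety bond $300,000 ≥ $275,000 → met
11. transaction monitoring calibration 124 days ago vs limit 180 → met
12. condition 'issues stored value' does not hold → requirement n/a → met
All met.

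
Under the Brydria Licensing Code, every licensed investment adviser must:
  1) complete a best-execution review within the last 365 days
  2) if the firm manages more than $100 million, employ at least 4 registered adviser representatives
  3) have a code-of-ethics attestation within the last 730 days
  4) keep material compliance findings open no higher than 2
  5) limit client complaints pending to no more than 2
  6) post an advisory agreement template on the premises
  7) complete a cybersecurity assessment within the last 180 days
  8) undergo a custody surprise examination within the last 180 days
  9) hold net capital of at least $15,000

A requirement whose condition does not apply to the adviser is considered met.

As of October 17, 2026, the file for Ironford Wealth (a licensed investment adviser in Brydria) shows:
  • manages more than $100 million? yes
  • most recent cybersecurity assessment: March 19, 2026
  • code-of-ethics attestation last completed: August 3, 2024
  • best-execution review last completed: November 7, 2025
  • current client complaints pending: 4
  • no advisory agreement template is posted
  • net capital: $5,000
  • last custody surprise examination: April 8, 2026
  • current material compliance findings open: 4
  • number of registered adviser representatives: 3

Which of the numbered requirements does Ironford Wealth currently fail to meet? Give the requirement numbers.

2, 3, 4, 5, 6, 7, 8, 9

1. best-execution review 344 days ago vs limit 365 → met
2. condition 'manages more than $100 million' holds; registered adviser representatives 3 < 4 → not met
3. code-of-ethics attestation 805 days ago vs limit 730 → not met
4. material compliance findings open 4 > 2 → not met
5. client complaints pending 4 > 2 → not met
6. advisory agreement template absent → not met
7. cybersecurity assessment 212 days ago vs limit 180 → not met
8. custody surprise examination 192 days ago vs limit 180 → not met
9. net capital $5,000 < $15,000 → not met
Not met: 2, 3, 4, 5, 6, 7, 8, 9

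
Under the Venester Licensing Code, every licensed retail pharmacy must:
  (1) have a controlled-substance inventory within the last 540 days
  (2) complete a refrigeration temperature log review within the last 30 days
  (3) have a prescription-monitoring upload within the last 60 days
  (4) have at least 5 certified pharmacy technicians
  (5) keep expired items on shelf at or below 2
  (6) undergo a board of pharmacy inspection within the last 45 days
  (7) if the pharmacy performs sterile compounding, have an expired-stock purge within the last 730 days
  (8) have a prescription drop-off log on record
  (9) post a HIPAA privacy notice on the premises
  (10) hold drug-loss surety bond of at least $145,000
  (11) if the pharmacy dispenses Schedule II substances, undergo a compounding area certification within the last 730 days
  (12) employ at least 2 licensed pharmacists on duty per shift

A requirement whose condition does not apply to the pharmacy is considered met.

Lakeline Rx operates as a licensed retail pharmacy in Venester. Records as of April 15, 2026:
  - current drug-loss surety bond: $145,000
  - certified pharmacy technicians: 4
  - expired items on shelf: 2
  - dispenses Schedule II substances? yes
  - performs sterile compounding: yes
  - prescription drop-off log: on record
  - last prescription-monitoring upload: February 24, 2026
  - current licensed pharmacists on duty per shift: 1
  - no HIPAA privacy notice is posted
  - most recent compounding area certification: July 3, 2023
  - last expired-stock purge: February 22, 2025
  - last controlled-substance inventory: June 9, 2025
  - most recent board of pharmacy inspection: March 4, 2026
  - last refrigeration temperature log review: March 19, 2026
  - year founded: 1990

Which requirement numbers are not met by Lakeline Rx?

1. controlled-substance inventory 310 days ago vs limit 540 → met
2. refrigeration temperature log review 27 days ago vs limit 30 → met
3. prescription-monitoring upload 50 days ago vs limit 60 → met
4. certified pharmacy technicians 4 < 5 → not met
5. expired items on shelf 2 ≤ 2 → met
6. board of pharmacy inspection 42 days ago vs limit 45 → met
7. condition 'performs sterile compounding' holds; expired-stock purge 417 days ago vs limit 730 → met
8. prescription drop-off log present → met
9. HIPAA privacy notice absent → not met
10. drug-loss surety bond $145,000 ≥ $145,000 → met
11. condition 'dispenses Schedule II substances' holds; compounding area certification 1017 days ago vs limit 730 → not met
12. licensed pharmacists on duty per shift 1 < 2 → not met
Not met: 4, 9, 11, 12

4, 9, 11, 12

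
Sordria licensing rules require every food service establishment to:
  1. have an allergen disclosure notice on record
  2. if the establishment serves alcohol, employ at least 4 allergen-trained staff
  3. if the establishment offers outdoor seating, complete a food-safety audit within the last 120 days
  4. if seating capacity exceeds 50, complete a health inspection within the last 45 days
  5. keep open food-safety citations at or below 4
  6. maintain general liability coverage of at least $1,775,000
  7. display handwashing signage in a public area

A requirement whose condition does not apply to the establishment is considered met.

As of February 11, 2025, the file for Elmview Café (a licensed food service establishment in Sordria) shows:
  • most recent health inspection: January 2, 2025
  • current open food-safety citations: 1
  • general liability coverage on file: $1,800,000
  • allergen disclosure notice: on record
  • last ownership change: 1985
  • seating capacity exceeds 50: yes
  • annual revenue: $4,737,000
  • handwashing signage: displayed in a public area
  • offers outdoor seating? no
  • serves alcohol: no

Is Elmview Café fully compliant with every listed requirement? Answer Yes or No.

1. allergen disclosure notice present → met
2. condition 'serves alcohol' does not hold → requirement n/a → met
3. condition 'offers outdoor seating' does not hold → requirement n/a → met
4. condition 'seating capacity exceeds 50' holds; health inspection 40 days ago vs limit 45 → met
5. open food-safety citations 1 ≤ 4 → met
6. general liability coverage $1,800,000 ≥ $1,775,000 → met
7. handwashing signage present → met
All met.

Yes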